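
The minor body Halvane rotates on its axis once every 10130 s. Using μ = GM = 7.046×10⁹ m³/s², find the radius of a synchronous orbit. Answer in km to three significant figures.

r_sync ≈ 264 km

A synchronous orbit has period T, so by Kepler's third law a = (μT²/4π²)^(1/3).
μT²/4π² = 7.046×10⁹ × (1.013×10⁴)² / 39.48 = 1.831×10¹⁶ m³.
a = 2.636×10⁵ m = 263.59 km.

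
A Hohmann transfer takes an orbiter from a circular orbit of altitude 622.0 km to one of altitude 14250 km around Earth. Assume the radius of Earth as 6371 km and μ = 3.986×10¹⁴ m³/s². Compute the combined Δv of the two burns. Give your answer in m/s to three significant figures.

r₁ = 6371 + 622.0 = 6993.0 km = 6.9930×10⁶ m.
r₂ = 6371 + 14250 = 20621 km = 2.0621×10⁷ m.
Transfer ellipse a_t = (r₁ + r₂)/2 = 1.381×10⁷ m.
At r₁: circular v_c1 = √(μ/r₁) = 7550 m/s; transfer-perigee v_p = √[μ(2/r₁ − 1/a_t)] = 9227 m/s.
Δv₁ = v_p − v_c1 = 1677 m/s.
At r₂: circular v_c2 = √(μ/r₂) = 4397 m/s; transfer-apogee v_a = √[μ(2/r₂ − 1/a_t)] = 3129 m/s.
Δv₂ = v_c2 − v_a = 1268 m/s.
Total Δv = Δv₁ + Δv₂ = 2944 m/s.

Δv_total ≈ 2940 m/s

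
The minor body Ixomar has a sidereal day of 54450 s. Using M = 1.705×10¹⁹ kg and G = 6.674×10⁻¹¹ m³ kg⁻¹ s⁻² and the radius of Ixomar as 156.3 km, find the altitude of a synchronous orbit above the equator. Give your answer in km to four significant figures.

μ = GM = 6.674×10⁻¹¹ × 1.705×10¹⁹ = 1.138×10⁹ m³/s².
A synchronous orbit has period T, so by Kepler's third law a = (μT²/4π²)^(1/3).
μT²/4π² = 1.138×10⁹ × (5.445×10⁴)² / 39.48 = 8.546×10¹⁶ m³.
a = 4.405×10⁵ m = 440.47 km.
Altitude h = a − R = 440.47 − 156.3 = 284.17 km.

h_sync ≈ 284.2 km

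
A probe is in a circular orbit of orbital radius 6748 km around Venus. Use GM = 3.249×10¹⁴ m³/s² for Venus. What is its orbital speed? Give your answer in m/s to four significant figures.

v ≈ 6939 m/s

r = 6748 km = 6.748×10⁶ m.
For a circular orbit v = √(μ/r) = √(3.249×10¹⁴ / 6.748×10⁶) = √(4.815×10⁷) = 6939 m/s.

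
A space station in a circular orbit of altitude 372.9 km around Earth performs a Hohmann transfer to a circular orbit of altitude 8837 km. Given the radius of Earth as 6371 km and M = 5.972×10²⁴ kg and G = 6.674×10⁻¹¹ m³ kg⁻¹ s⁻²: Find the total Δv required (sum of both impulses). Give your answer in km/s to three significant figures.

Δv_total ≈ 2.47 km/s

μ = GM = 6.674×10⁻¹¹ × 5.972×10²⁴ = 3.986×10¹⁴ m³/s².
r₁ = 6371 + 372.9 = 6743.9 km = 6.7439×10⁶ m.
r₂ = 6371 + 8837 = 15208 km = 1.5208×10⁷ m.
Transfer ellipse a_t = (r₁ + r₂)/2 = 1.098×10⁷ m.
At r₁: circular v_c1 = √(μ/r₁) = 7688 m/s; transfer-perigee v_p = √[μ(2/r₁ − 1/a_t)] = 9049 m/s.
Δv₁ = v_p − v_c1 = 1362 m/s.
At r₂: circular v_c2 = √(μ/r₂) = 5119 m/s; transfer-apogee v_a = √[μ(2/r₂ − 1/a_t)] = 4013 m/s.
Δv₂ = v_c2 − v_a = 1107 m/s.
Total Δv = Δv₁ + Δv₂ = 2468 m/s = 2.468 km/s.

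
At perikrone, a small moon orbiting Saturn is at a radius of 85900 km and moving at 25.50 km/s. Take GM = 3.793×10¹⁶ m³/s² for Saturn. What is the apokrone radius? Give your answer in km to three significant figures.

r_p = 8.590×10⁷ m.
Specific energy ε = v²/2 − μ/r = -1.164×10⁸ J/kg, so a = −μ/(2ε) = 1.629×10⁸ m.
The apsides satisfy r_p + r_a = 2a, so the apokrone radius is 2a − r_p = 2.399×10⁸ m = 2.3986×10⁵ km.

apokrone radius ≈ 2.40×10⁵ km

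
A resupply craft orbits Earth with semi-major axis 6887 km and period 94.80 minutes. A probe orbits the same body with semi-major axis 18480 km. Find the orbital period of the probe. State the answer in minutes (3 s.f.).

T₂ ≈ 417 minutes

Kepler's third law: T² ∝ a³, so T₂ = T₁ (a₂/a₁)^(3/2).
a₂/a₁ = 2.683, (a₂/a₁)^(3/2) = 4.395.
T₂ = 94.80 × 4.395 = 416.7 minutes.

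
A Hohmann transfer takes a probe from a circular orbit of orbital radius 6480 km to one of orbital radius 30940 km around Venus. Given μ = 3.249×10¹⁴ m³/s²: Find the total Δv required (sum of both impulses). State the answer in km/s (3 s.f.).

r₁ = 6480 km = 6.480×10⁶ m.
r₂ = 30940 km = 3.094×10⁷ m.
Transfer ellipse a_t = (r₁ + r₂)/2 = 1.871×10⁷ m.
At r₁: circular v_c1 = √(μ/r₁) = 7081 m/s; transfer-periapsis v_p = √[μ(2/r₁ − 1/a_t)] = 9106 m/s.
Δv₁ = v_p − v_c1 = 2025 m/s.
At r₂: circular v_c2 = √(μ/r₂) = 3241 m/s; transfer-apoapsis v_a = √[μ(2/r₂ − 1/a_t)] = 1907 m/s.
Δv₂ = v_c2 − v_a = 1333 m/s.
Total Δv = Δv₁ + Δv₂ = 3358 m/s = 3.358 km/s.

Δv_total ≈ 3.36 km/s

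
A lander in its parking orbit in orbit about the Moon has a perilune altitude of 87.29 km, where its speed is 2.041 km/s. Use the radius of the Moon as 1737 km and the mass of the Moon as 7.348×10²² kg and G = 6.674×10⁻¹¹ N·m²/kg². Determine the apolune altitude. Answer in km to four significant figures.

apolune altitude ≈ 4540 km

μ = GM = 6.674×10⁻¹¹ × 7.348×10²² = 4.904×10¹² m³/s².
r_p = 1737 + 87.29 = 1824.3 km = 1.824×10⁶ m.
Specific energy ε = v²/2 − μ/r = -6.054×10⁵ J/kg, so a = −μ/(2ε) = 4.051×10⁶ m.
The apsides satisfy r_p + r_a = 2a, so the apolune radius is 2a − r_p = 6.277×10⁶ m = 6276.8 km.
Apolune altitude = 6276.8 − 1737 = 4539.8 km.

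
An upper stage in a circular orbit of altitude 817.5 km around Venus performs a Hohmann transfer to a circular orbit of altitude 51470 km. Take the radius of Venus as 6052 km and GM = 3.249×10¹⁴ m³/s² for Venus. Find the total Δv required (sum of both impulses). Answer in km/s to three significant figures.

Δv_total ≈ 3.59 km/s

r₁ = 6052 + 817.5 = 6869.5 km = 6.8695×10⁶ m.
r₂ = 6052 + 51470 = 57522 km = 5.7522×10⁷ m.
Transfer ellipse a_t = (r₁ + r₂)/2 = 3.220×10⁷ m.
At r₁: circular v_c1 = √(μ/r₁) = 6877 m/s; transfer-periapsis v_p = √[μ(2/r₁ − 1/a_t)] = 9192 m/s.
Δv₁ = v_p − v_c1 = 2315 m/s.
At r₂: circular v_c2 = √(μ/r₂) = 2377 m/s; transfer-apoapsis v_a = √[μ(2/r₂ − 1/a_t)] = 1098 m/s.
Δv₂ = v_c2 − v_a = 1279 m/s.
Total Δv = Δv₁ + Δv₂ = 3594 m/s = 3.594 km/s.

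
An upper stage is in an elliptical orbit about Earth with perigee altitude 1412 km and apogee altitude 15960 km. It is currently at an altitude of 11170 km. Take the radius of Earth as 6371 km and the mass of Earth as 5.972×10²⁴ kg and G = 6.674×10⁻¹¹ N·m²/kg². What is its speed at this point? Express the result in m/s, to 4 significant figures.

μ = GM = 6.674×10⁻¹¹ × 5.972×10²⁴ = 3.986×10¹⁴ m³/s².
r_p = 6371 + 1412 = 7783.0 km = 7.7830×10⁶ m.
r_a = 6371 + 15960 = 22331 km = 2.2331×10⁷ m.
r = 6371 + 11170 = 17541 km = 1.754×10⁷ m.
Semi-major axis a = (r_p + r_a)/2 = 15057 km = 1.506×10⁷ m.
Vis-viva: v² = μ(2/r − 1/a) = 3.986×10¹⁴ × (1.140×10⁻⁷ − 6.641×10⁻⁸) = 1.897×10⁷ m²/s².
v = 4356 m/s.

v ≈ 4356 m/s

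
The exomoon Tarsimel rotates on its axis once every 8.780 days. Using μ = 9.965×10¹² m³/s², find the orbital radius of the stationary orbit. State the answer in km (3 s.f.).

r_sync ≈ 52600 km

T = 8.780 days = 7.586×10⁵ s.
A synchronous orbit has period T, so by Kepler's third law a = (μT²/4π²)^(1/3).
μT²/4π² = 9.965×10¹² × (7.586×10⁵)² / 39.48 = 1.453×10²³ m³.
a = 5.257×10⁷ m = 52567 km.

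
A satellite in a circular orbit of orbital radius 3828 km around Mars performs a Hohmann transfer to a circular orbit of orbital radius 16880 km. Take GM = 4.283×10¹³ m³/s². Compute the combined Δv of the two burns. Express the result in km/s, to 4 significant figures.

r₁ = 3828 km = 3.828×10⁶ m.
r₂ = 16880 km = 1.688×10⁷ m.
Transfer ellipse a_t = (r₁ + r₂)/2 = 1.035×10⁷ m.
At r₁: circular v_c1 = √(μ/r₁) = 3345 m/s; transfer-periapsis v_p = √[μ(2/r₁ − 1/a_t)] = 4271 m/s.
Δv₁ = v_p − v_c1 = 926.0 m/s.
At r₂: circular v_c2 = √(μ/r₂) = 1593 m/s; transfer-apoapsis v_a = √[μ(2/r₂ − 1/a_t)] = 968.5 m/s.
Δv₂ = v_c2 − v_a = 624.4 m/s.
Total Δv = Δv₁ + Δv₂ = 1550 m/s = 1.550 km/s.

Δv_total ≈ 1.550 km/s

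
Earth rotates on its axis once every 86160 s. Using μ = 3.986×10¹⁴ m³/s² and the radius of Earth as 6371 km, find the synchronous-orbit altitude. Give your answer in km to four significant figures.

A synchronous orbit has period T, so by Kepler's third law a = (μT²/4π²)^(1/3).
μT²/4π² = 3.986×10¹⁴ × (8.616×10⁴)² / 39.48 = 7.495×10²² m³.
a = 4.216×10⁷ m = 42163 km.
Altitude h = a − R = 42163 − 6371 = 35792 km.

h_sync ≈ 35790 km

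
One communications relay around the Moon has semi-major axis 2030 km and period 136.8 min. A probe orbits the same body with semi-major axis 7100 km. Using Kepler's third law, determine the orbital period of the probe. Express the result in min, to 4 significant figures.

Kepler's third law: T² ∝ a³, so T₂ = T₁ (a₂/a₁)^(3/2).
a₂/a₁ = 3.498, (a₂/a₁)^(3/2) = 6.541.
T₂ = 136.8 × 6.541 = 894.8 min.

T₂ ≈ 894.8 min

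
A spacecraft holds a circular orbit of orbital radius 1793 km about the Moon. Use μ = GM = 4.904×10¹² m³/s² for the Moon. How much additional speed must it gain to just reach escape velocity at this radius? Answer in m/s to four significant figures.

r = 1793 km = 1.793×10⁶ m.
Circular speed v_c = √(μ/r) = 1654 m/s.
Escape speed v_esc = √(2μ/r) = √2 × v_c = 2339 m/s.
Δv = v_esc − v_c = 685.0 m/s.

Δv ≈ 685.0 m/s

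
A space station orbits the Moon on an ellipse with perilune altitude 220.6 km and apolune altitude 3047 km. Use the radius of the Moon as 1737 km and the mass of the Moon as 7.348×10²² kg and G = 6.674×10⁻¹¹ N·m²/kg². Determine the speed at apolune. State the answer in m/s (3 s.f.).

v ≈ 772 m/s

μ = GM = 6.674×10⁻¹¹ × 7.348×10²² = 4.904×10¹² m³/s².
r_p = 1737 + 220.6 = 1957.6 km = 1.9576×10⁶ m.
r_a = 1737 + 3047 = 4784.0 km = 4.7840×10⁶ m.
Semi-major axis a = (r_p + r_a)/2 = 3370.8 km = 3.371×10⁶ m.
Vis-viva: v² = μ(2/r − 1/a) = 4.904×10¹² × (4.181×10⁻⁷ − 2.967×10⁻⁷) = 5.953×10⁵ m²/s².
v = 771.6 m/s.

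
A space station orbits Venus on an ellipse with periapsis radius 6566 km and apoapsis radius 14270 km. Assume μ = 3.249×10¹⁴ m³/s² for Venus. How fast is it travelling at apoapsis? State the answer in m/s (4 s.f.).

Semi-major axis a = (r_p + r_a)/2 = 10418 km = 1.042×10⁷ m.
Vis-viva: v² = μ(2/r − 1/a) = 3.249×10¹⁴ × (1.402×10⁻⁷ − 9.599×10⁻⁸) = 1.435×10⁷ m²/s².
v = 3788 m/s.

v ≈ 3788 m/s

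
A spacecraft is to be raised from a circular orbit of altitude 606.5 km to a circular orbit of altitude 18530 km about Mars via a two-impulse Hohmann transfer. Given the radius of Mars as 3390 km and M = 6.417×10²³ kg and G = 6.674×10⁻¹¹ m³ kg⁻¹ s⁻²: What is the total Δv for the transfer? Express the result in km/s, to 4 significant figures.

Δv_total ≈ 1.606 km/s

μ = GM = 6.674×10⁻¹¹ × 6.417×10²³ = 4.283×10¹³ m³/s².
r₁ = 3390 + 606.5 = 3996.5 km = 3.9965×10⁶ m.
r₂ = 3390 + 18530 = 21920 km = 2.1920×10⁷ m.
Transfer ellipse a_t = (r₁ + r₂)/2 = 1.296×10⁷ m.
At r₁: circular v_c1 = √(μ/r₁) = 3274 m/s; transfer-periapsis v_p = √[μ(2/r₁ − 1/a_t)] = 4258 m/s.
Δv₁ = v_p − v_c1 = 984.1 m/s.
At r₂: circular v_c2 = √(μ/r₂) = 1398 m/s; transfer-apoapsis v_a = √[μ(2/r₂ − 1/a_t)] = 776.3 m/s.
Δv₂ = v_c2 − v_a = 621.5 m/s.
Total Δv = Δv₁ + Δv₂ = 1606 m/s = 1.606 km/s.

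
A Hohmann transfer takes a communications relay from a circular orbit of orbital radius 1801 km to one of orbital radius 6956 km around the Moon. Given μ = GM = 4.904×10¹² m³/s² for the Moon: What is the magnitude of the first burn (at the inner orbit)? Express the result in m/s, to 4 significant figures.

r₁ = 1801 km = 1.801×10⁶ m.
r₂ = 6956 km = 6.956×10⁶ m.
Transfer ellipse a_t = (r₁ + r₂)/2 = 4.378×10⁶ m.
At r₁: circular v_c1 = √(μ/r₁) = 1650 m/s; transfer-perilune v_p = √[μ(2/r₁ − 1/a_t)] = 2080 m/s.
Δv₁ = v_p − v_c1 = 429.7 m/s.

Δv ≈ 429.7 m/s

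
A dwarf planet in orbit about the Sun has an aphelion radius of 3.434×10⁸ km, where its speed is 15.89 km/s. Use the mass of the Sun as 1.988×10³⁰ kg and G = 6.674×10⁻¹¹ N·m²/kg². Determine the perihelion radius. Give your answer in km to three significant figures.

perihelion radius ≈ 1.67×10⁸ km

μ = GM = 6.674×10⁻¹¹ × 1.988×10³⁰ = 1.327×10²⁰ m³/s².
r_a = 3.434×10¹¹ m.
Specific energy ε = v²/2 − μ/r = -2.601×10⁸ J/kg, so a = −μ/(2ε) = 2.550×10¹¹ m.
The apsides satisfy r_p + r_a = 2a, so the perihelion radius is 2a − r_a = 1.667×10¹¹ m = 1.6666×10⁸ km.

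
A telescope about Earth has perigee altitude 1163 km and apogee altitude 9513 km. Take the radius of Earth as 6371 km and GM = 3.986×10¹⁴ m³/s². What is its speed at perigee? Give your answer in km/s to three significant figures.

v ≈ 8.47 km/s

r_p = 6371 + 1163 = 7534.0 km = 7.5340×10⁶ m.
r_a = 6371 + 9513 = 15884 km = 1.5884×10⁷ m.
Semi-major axis a = (r_p + r_a)/2 = 11709 km = 1.171×10⁷ m.
Vis-viva: v² = μ(2/r − 1/a) = 3.986×10¹⁴ × (2.655×10⁻⁷ − 8.540×10⁻⁸) = 7.177×10⁷ m²/s².
v = 8472 m/s = 8.472 km/s.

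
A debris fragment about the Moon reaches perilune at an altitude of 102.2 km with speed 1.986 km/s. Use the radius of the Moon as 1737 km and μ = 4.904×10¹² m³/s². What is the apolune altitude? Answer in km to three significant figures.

r_p = 1737 + 102.2 = 1839.2 km = 1.839×10⁶ m.
Specific energy ε = v²/2 − μ/r = -6.943×10⁵ J/kg, so a = −μ/(2ε) = 3.532×10⁶ m.
The apsides satisfy r_p + r_a = 2a, so the apolune radius is 2a − r_p = 5.224×10⁶ m = 5224.2 km.
Apolune altitude = 5224.2 − 1737 = 3487.2 km.

apolune altitude ≈ 3490 km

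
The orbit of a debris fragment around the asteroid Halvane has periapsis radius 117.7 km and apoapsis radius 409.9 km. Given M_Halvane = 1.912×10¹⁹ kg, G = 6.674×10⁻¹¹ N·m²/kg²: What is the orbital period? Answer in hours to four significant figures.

μ = GM = 6.674×10⁻¹¹ × 1.912×10¹⁹ = 1.276×10⁹ m³/s².
Semi-major axis a = (r_p + r_a)/2 = (117.70 + 409.90)/2 = 263.80 km = 2.638×10⁵ m.
By Kepler's third law T = 2π√(a³/μ) = 2π × 3.793×10³ = 2.383×10⁴ s.
= 6.620 hours.

T ≈ 6.620 hours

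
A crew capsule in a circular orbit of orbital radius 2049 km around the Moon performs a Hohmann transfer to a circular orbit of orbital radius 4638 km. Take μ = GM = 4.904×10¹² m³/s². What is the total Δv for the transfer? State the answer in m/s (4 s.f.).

r₁ = 2049 km = 2.049×10⁶ m.
r₂ = 4638 km = 4.638×10⁶ m.
Transfer ellipse a_t = (r₁ + r₂)/2 = 3.344×10⁶ m.
At r₁: circular v_c1 = √(μ/r₁) = 1547 m/s; transfer-perilune v_p = √[μ(2/r₁ − 1/a_t)] = 1822 m/s.
Δv₁ = v_p − v_c1 = 275.0 m/s.
At r₂: circular v_c2 = √(μ/r₂) = 1028 m/s; transfer-apolune v_a = √[μ(2/r₂ − 1/a_t)] = 805.0 m/s.
Δv₂ = v_c2 − v_a = 223.3 m/s.
Total Δv = Δv₁ + Δv₂ = 498.3 m/s.

Δv_total ≈ 498.3 m/s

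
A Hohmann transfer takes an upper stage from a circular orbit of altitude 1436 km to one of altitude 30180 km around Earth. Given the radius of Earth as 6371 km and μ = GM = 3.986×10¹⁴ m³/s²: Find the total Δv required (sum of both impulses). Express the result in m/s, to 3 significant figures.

r₁ = 6371 + 1436 = 7807.0 km = 7.8070×10⁶ m.
r₂ = 6371 + 30180 = 36551 km = 3.6551×10⁷ m.
Transfer ellipse a_t = (r₁ + r₂)/2 = 2.218×10⁷ m.
At r₁: circular v_c1 = √(μ/r₁) = 7145 m/s; transfer-perigee v_p = √[μ(2/r₁ − 1/a_t)] = 9173 m/s.
Δv₁ = v_p − v_c1 = 2027 m/s.
At r₂: circular v_c2 = √(μ/r₂) = 3302 m/s; transfer-apogee v_a = √[μ(2/r₂ − 1/a_t)] = 1959 m/s.
Δv₂ = v_c2 − v_a = 1343 m/s.
Total Δv = Δv₁ + Δv₂ = 3371 m/s.

Δv_total ≈ 3370 m/s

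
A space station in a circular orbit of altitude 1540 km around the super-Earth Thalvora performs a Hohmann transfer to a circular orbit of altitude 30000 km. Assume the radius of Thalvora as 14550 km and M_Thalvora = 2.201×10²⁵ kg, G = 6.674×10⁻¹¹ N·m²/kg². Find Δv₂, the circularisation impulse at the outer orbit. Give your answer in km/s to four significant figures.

Δv ≈ 1.559 km/s

μ = GM = 6.674×10⁻¹¹ × 2.201×10²⁵ = 1.469×10¹⁵ m³/s².
r₁ = 14550 + 1540 = 16090 km = 1.6090×10⁷ m.
r₂ = 14550 + 30000 = 44550 km = 4.4550×10⁷ m.
Transfer ellipse a_t = (r₁ + r₂)/2 = 3.032×10⁷ m.
At r₁: circular v_c1 = √(μ/r₁) = 9555 m/s; transfer-periapsis v_p = √[μ(2/r₁ − 1/a_t)] = 11580 m/s.
At r₂: circular v_c2 = √(μ/r₂) = 5742 m/s; transfer-apoapsis v_a = √[μ(2/r₂ − 1/a_t)] = 4183 m/s.
Δv₂ = v_c2 − v_a = 1559 m/s.
= 1.559 km/s.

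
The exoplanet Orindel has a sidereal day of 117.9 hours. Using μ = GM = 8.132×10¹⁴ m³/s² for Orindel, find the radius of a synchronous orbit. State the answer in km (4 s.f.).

T = 117.9 hours = 4.244×10⁵ s.
A synchronous orbit has period T, so by Kepler's third law a = (μT²/4π²)^(1/3).
μT²/4π² = 8.132×10¹⁴ × (4.244×10⁵)² / 39.48 = 3.711×10²⁴ m³.
a = 1.548×10⁸ m = 1.5482×10⁵ km.

r_sync ≈ 1.548×10⁵ km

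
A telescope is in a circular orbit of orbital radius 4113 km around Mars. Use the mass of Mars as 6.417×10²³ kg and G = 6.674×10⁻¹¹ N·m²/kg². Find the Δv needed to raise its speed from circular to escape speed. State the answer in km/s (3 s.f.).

Δv ≈ 1.34 km/s

μ = GM = 6.674×10⁻¹¹ × 6.417×10²³ = 4.283×10¹³ m³/s².
r = 4113 km = 4.113×10⁶ m.
Circular speed v_c = √(μ/r) = 3227 m/s.
Escape speed v_esc = √(2μ/r) = √2 × v_c = 4563 m/s.
Δv = v_esc − v_c = 1337 m/s = 1.337 km/s.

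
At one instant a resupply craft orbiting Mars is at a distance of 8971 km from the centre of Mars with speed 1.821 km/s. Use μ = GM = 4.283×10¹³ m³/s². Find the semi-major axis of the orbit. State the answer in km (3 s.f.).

a ≈ 6870 km

r = 8.971×10⁶ m.
Vis-viva rearranged: 1/a = 2/r − v²/μ = 2.229×10⁻⁷ − 7.742×10⁻⁸ = 1.455×10⁻⁷ m⁻¹.
a = 6.872×10⁶ m = 6872.0 km.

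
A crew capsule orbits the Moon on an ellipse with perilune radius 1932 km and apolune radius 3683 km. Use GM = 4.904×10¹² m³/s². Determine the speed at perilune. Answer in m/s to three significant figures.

v ≈ 1820 m/s

Semi-major axis a = (r_p + r_a)/2 = 2807.5 km = 2.808×10⁶ m.
Vis-viva: v² = μ(2/r − 1/a) = 4.904×10¹² × (1.035×10⁻⁶ − 3.562×10⁻⁷) = 3.330×10⁶ m²/s².
v = 1825 m/s.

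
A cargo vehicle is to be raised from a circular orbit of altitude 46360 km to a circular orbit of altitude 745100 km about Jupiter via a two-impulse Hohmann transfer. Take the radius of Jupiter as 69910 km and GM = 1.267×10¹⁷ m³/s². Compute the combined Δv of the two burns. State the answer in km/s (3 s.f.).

r₁ = 69910 + 46360 = 116270 km = 1.1627×10⁸ m.
r₂ = 69910 + 745100 = 815010 km = 8.1501×10⁸ m.
Transfer ellipse a_t = (r₁ + r₂)/2 = 4.656×10⁸ m.
At r₁: circular v_c1 = √(μ/r₁) = 33010 m/s; transfer-perijove v_p = √[μ(2/r₁ − 1/a_t)] = 43670 m/s.
Δv₁ = v_p − v_c1 = 10660 m/s.
At r₂: circular v_c2 = √(μ/r₂) = 12470 m/s; transfer-apojove v_a = √[μ(2/r₂ − 1/a_t)] = 6230 m/s.
Δv₂ = v_c2 − v_a = 6238 m/s.
Total Δv = Δv₁ + Δv₂ = 16900 m/s = 16.90 km/s.

Δv_total ≈ 16.9 km/s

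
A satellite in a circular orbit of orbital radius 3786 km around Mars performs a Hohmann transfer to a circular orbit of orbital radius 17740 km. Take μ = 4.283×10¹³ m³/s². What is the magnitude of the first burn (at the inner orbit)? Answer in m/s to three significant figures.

Δv ≈ 955 m/s

r₁ = 3786 km = 3.786×10⁶ m.
r₂ = 17740 km = 1.774×10⁷ m.
Transfer ellipse a_t = (r₁ + r₂)/2 = 1.076×10⁷ m.
At r₁: circular v_c1 = √(μ/r₁) = 3363 m/s; transfer-periapsis v_p = √[μ(2/r₁ − 1/a_t)] = 4318 m/s.
Δv₁ = v_p − v_c1 = 954.7 m/s.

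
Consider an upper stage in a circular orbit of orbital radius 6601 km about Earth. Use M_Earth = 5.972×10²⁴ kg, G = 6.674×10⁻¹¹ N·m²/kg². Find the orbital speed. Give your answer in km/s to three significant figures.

v ≈ 7.77 km/s

μ = GM = 6.674×10⁻¹¹ × 5.972×10²⁴ = 3.986×10¹⁴ m³/s².
r = 6601 km = 6.601×10⁶ m.
For a circular orbit v = √(μ/r) = √(3.986×10¹⁴ / 6.601×10⁶) = √(6.038×10⁷) = 7770 m/s.
That is 7.770 km/s.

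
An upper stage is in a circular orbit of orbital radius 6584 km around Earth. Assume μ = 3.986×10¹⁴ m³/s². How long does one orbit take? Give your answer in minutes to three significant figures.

r = 6584 km = 6.584×10⁶ m.
Kepler's third law: T = 2π√(r³/μ) = 2π√((6.584×10⁶)³ / 3.986×10¹⁴).
r³/μ = 7.160×10⁵ s², so T = 2π × 8.462×10² = 5.317×10³ s.
Converting: 5.317×10³ s ÷ 60.00 = 88.61 minutes.

T ≈ 88.6 minutes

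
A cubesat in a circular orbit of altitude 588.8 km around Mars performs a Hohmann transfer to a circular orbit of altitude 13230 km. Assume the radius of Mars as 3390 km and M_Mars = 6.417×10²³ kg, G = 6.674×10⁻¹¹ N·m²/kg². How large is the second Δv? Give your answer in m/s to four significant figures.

μ = GM = 6.674×10⁻¹¹ × 6.417×10²³ = 4.283×10¹³ m³/s².
r₁ = 3390 + 588.8 = 3978.8 km = 3.9788×10⁶ m.
r₂ = 3390 + 13230 = 16620 km = 1.6620×10⁷ m.
Transfer ellipse a_t = (r₁ + r₂)/2 = 1.030×10⁷ m.
At r₁: circular v_c1 = √(μ/r₁) = 3281 m/s; transfer-periapsis v_p = √[μ(2/r₁ − 1/a_t)] = 4168 m/s.
At r₂: circular v_c2 = √(μ/r₂) = 1605 m/s; transfer-apoapsis v_a = √[μ(2/r₂ − 1/a_t)] = 997.7 m/s.
Δv₂ = v_c2 − v_a = 607.5 m/s.

Δv ≈ 607.5 m/s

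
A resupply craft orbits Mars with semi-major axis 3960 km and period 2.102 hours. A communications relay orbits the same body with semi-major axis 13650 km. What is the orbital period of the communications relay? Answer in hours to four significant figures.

T₂ ≈ 13.45 hours

Kepler's third law: T² ∝ a³, so T₂ = T₁ (a₂/a₁)^(3/2).
a₂/a₁ = 3.447, (a₂/a₁)^(3/2) = 6.400.
T₂ = 2.102 × 6.400 = 13.45 hours.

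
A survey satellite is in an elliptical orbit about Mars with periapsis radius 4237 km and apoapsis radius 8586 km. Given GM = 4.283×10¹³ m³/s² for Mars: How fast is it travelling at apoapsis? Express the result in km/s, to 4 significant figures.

v ≈ 1.816 km/s

Semi-major axis a = (r_p + r_a)/2 = 6411.5 km = 6.412×10⁶ m.
Vis-viva: v² = μ(2/r − 1/a) = 4.283×10¹³ × (2.329×10⁻⁷ − 1.560×10⁻⁷) = 3.297×10⁶ m²/s².
v = 1816 m/s = 1.816 km/s.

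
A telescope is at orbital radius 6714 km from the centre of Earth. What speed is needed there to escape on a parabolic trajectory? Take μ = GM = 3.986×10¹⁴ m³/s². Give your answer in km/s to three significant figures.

v_esc ≈ 10.9 km/s

r = 6714 km = 6.714×10⁶ m.
Escape speed v_esc = √(2μ/r) = √(2 × 3.986×10¹⁴ / 6.714×10⁶) = √(1.187×10⁸) = 10900 m/s.
= 10.90 km/s.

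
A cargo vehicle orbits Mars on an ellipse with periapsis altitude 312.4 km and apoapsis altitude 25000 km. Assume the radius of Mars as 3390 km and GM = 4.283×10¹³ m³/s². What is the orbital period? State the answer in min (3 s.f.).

T ≈ 1030 min

r_p = 3390 + 312.4 = 3702.4 km = 3.7024×10⁶ m.
r_a = 3390 + 25000 = 28390 km = 2.8390×10⁷ m.
Semi-major axis a = (r_p + r_a)/2 = (3702.4 + 28390)/2 = 16046 km = 1.605×10⁷ m.
By Kepler's third law T = 2π√(a³/μ) = 2π × 9.822×10³ = 6.171×10⁴ s.
= 1029 min.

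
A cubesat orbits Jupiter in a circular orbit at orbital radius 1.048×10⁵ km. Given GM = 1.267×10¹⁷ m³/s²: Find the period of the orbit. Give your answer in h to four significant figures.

r = 1.048×10⁵ km = 1.048×10⁸ m.
Kepler's third law: T = 2π√(r³/μ) = 2π√((1.048×10⁸)³ / 1.267×10¹⁷).
r³/μ = 9.085×10⁶ s², so T = 2π × 3.014×10³ = 1.894×10⁴ s.
Converting: 1.894×10⁴ s ÷ 3600 = 5.261 h.

T ≈ 5.261 h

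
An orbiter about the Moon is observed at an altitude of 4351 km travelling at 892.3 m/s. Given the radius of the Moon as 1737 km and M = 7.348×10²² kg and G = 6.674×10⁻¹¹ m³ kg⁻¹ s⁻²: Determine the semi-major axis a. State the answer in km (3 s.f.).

a ≈ 6020 km

μ = GM = 6.674×10⁻¹¹ × 7.348×10²² = 4.904×10¹² m³/s².
r = 1737 + 4351 = 6088.0 km = 6.088×10⁶ m.
Vis-viva rearranged: 1/a = 2/r − v²/μ = 3.285×10⁻⁷ − 1.624×10⁻⁷ = 1.662×10⁻⁷ m⁻¹.
a = 6.018×10⁶ m = 6018.3 km.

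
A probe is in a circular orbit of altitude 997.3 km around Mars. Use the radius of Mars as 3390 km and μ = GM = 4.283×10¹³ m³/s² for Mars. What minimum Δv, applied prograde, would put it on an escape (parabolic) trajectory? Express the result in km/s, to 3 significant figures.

Δv ≈ 1.29 km/s

r = 3390 + 997.3 = 4387.3 km = 4.3873×10⁶ m.
Circular speed v_c = √(μ/r) = 3124 m/s.
Escape speed v_esc = √(2μ/r) = √2 × v_c = 4419 m/s.
Δv = v_esc − v_c = 1294 m/s = 1.294 km/s.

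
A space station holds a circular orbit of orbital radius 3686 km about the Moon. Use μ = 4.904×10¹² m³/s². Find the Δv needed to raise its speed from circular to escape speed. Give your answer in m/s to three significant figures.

r = 3686 km = 3.686×10⁶ m.
Circular speed v_c = √(μ/r) = 1153 m/s.
Escape speed v_esc = √(2μ/r) = √2 × v_c = 1631 m/s.
Δv = v_esc − v_c = 477.8 m/s.

Δv ≈ 478 m/s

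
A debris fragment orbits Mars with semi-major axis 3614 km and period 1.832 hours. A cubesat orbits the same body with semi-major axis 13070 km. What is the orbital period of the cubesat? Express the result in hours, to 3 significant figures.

Kepler's third law: T² ∝ a³, so T₂ = T₁ (a₂/a₁)^(3/2).
a₂/a₁ = 3.616, (a₂/a₁)^(3/2) = 6.878.
T₂ = 1.832 × 6.878 = 12.60 hours.

T₂ ≈ 12.6 hours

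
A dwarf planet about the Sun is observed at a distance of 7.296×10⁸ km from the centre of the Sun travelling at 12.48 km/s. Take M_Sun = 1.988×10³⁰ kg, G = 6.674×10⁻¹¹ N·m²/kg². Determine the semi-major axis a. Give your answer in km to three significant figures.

μ = GM = 6.674×10⁻¹¹ × 1.988×10³⁰ = 1.327×10²⁰ m³/s².
r = 7.296×10¹¹ m.
Specific orbital energy ε = v²/2 − μ/r = (12480)²/2 − 1.327×10²⁰/7.296×10¹¹ = -1.040×10⁸ J/kg.
Since ε = −μ/(2a), a = −μ/(2ε) = 6.380×10¹¹ m = 6.3802×10⁸ km.

a ≈ 6.38×10⁸ km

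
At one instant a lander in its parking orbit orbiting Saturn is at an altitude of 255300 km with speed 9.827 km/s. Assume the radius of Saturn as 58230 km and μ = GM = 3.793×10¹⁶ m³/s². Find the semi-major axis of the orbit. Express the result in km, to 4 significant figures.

r = 58230 + 255300 = 3.1353×10⁵ km = 3.135×10⁸ m.
Specific orbital energy ε = v²/2 − μ/r = (9827)²/2 − 3.793×10¹⁶/3.135×10⁸ = -7.269×10⁷ J/kg.
Since ε = −μ/(2a), a = −μ/(2ε) = 2.609×10⁸ m = 2.6089×10⁵ km.

a ≈ 2.609×10⁵ km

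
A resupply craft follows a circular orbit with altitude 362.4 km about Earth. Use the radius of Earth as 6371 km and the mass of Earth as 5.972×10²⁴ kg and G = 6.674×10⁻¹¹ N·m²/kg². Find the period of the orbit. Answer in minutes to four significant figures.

T ≈ 91.65 minutes

μ = GM = 6.674×10⁻¹¹ × 5.972×10²⁴ = 3.986×10¹⁴ m³/s².
r = 6371 + 362.4 = 6733.4 km = 6.7334×10⁶ m.
Kepler's third law: T = 2π√(r³/μ) = 2π√((6.733×10⁶)³ / 3.986×10¹⁴).
r³/μ = 7.659×10⁵ s², so T = 2π × 8.752×10² = 5.499×10³ s.
Converting: 5.499×10³ s ÷ 60.00 = 91.65 minutes.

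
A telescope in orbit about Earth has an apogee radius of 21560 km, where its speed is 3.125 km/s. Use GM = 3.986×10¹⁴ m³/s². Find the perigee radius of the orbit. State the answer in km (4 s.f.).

perigee radius ≈ 7738 km

r_a = 2.156×10⁷ m.
Specific energy ε = v²/2 − μ/r = -1.361×10⁷ J/kg, so a = −μ/(2ε) = 1.465×10⁷ m.
The apsides satisfy r_p + r_a = 2a, so the perigee radius is 2a − r_a = 7.738×10⁶ m = 7737.8 km.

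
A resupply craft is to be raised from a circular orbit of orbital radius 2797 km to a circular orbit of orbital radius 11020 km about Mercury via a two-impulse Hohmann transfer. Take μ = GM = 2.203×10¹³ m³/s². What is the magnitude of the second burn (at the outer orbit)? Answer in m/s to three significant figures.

r₁ = 2797 km = 2.797×10⁶ m.
r₂ = 11020 km = 1.102×10⁷ m.
Transfer ellipse a_t = (r₁ + r₂)/2 = 6.908×10⁶ m.
At r₁: circular v_c1 = √(μ/r₁) = 2806 m/s; transfer-periherm v_p = √[μ(2/r₁ − 1/a_t)] = 3545 m/s.
At r₂: circular v_c2 = √(μ/r₂) = 1414 m/s; transfer-apoherm v_a = √[μ(2/r₂ − 1/a_t)] = 899.6 m/s.
Δv₂ = v_c2 − v_a = 514.2 m/s.

Δv ≈ 514 m/s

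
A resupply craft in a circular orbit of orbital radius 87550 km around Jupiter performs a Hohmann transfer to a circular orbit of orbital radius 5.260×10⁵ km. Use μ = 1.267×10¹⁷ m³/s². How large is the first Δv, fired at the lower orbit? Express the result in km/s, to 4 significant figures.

r₁ = 87550 km = 8.755×10⁷ m.
r₂ = 5.260×10⁵ km = 5.260×10⁸ m.
Transfer ellipse a_t = (r₁ + r₂)/2 = 3.068×10⁸ m.
At r₁: circular v_c1 = √(μ/r₁) = 38040 m/s; transfer-perijove v_p = √[μ(2/r₁ − 1/a_t)] = 49810 m/s.
Δv₁ = v_p − v_c1 = 11770 m/s.
= 11.77 km/s.

Δv ≈ 11.77 km/s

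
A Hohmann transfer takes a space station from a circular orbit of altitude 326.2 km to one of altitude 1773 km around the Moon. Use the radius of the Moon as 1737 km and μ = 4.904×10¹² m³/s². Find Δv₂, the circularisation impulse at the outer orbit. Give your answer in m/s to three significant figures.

r₁ = 1737 + 326.2 = 2063.2 km = 2.0632×10⁶ m.
r₂ = 1737 + 1773 = 3510.0 km = 3.5100×10⁶ m.
Transfer ellipse a_t = (r₁ + r₂)/2 = 2.787×10⁶ m.
At r₁: circular v_c1 = √(μ/r₁) = 1542 m/s; transfer-perilune v_p = √[μ(2/r₁ − 1/a_t)] = 1730 m/s.
At r₂: circular v_c2 = √(μ/r₂) = 1182 m/s; transfer-apolune v_a = √[μ(2/r₂ − 1/a_t)] = 1017 m/s.
Δv₂ = v_c2 − v_a = 164.9 m/s.

Δv ≈ 165 m/s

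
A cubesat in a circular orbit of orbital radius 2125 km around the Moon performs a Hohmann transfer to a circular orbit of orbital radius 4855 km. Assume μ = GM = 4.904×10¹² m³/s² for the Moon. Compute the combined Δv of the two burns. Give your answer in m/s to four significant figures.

Δv_total ≈ 493.4 m/s

r₁ = 2125 km = 2.125×10⁶ m.
r₂ = 4855 km = 4.855×10⁶ m.
Transfer ellipse a_t = (r₁ + r₂)/2 = 3.490×10⁶ m.
At r₁: circular v_c1 = √(μ/r₁) = 1519 m/s; transfer-perilune v_p = √[μ(2/r₁ − 1/a_t)] = 1792 m/s.
Δv₁ = v_p − v_c1 = 272.6 m/s.
At r₂: circular v_c2 = √(μ/r₂) = 1005 m/s; transfer-apolune v_a = √[μ(2/r₂ − 1/a_t)] = 784.2 m/s.
Δv₂ = v_c2 − v_a = 220.8 m/s.
Total Δv = Δv₁ + Δv₂ = 493.4 m/s.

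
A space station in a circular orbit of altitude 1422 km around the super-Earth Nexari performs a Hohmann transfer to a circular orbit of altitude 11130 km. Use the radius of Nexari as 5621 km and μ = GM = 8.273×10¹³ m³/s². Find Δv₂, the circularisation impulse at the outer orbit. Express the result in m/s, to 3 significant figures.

r₁ = 5621 + 1422 = 7043.0 km = 7.0430×10⁶ m.
r₂ = 5621 + 11130 = 16751 km = 1.6751×10⁷ m.
Transfer ellipse a_t = (r₁ + r₂)/2 = 1.190×10⁷ m.
At r₁: circular v_c1 = √(μ/r₁) = 3427 m/s; transfer-periapsis v_p = √[μ(2/r₁ − 1/a_t)] = 4067 m/s.
At r₂: circular v_c2 = √(μ/r₂) = 2222 m/s; transfer-apoapsis v_a = √[μ(2/r₂ − 1/a_t)] = 1710 m/s.
Δv₂ = v_c2 − v_a = 512.4 m/s.

Δv ≈ 512 m/s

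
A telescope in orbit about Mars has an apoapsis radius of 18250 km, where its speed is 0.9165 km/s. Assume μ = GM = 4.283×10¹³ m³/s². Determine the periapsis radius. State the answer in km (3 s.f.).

periapsis radius ≈ 3980 km

r_a = 1.825×10⁷ m.
Specific energy ε = v²/2 − μ/r = -1.927×10⁶ J/kg, so a = −μ/(2ε) = 1.111×10⁷ m.
The apsides satisfy r_p + r_a = 2a, so the periapsis radius is 2a − r_a = 3.978×10⁶ m = 3977.8 km.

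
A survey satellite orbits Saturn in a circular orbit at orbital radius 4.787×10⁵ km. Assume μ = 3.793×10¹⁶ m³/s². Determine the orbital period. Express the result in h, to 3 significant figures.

r = 4.787×10⁵ km = 4.787×10⁸ m.
Kepler's third law: T = 2π√(r³/μ) = 2π√((4.787×10⁸)³ / 3.793×10¹⁶).
r³/μ = 2.892×10⁹ s², so T = 2π × 5.378×10⁴ = 3.379×10⁵ s.
Converting: 3.379×10⁵ s ÷ 3600 = 93.86 h.

T ≈ 93.9 h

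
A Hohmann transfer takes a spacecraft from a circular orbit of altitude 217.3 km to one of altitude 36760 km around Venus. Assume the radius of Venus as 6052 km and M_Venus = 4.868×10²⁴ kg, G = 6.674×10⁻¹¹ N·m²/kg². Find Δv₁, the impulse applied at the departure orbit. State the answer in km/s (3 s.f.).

μ = GM = 6.674×10⁻¹¹ × 4.868×10²⁴ = 3.249×10¹⁴ m³/s².
r₁ = 6052 + 217.3 = 6269.3 km = 6.2693×10⁶ m.
r₂ = 6052 + 36760 = 42812 km = 4.2812×10⁷ m.
Transfer ellipse a_t = (r₁ + r₂)/2 = 2.454×10⁷ m.
At r₁: circular v_c1 = √(μ/r₁) = 7199 m/s; transfer-periapsis v_p = √[μ(2/r₁ − 1/a_t)] = 9508 m/s.
Δv₁ = v_p − v_c1 = 2309 m/s.
= 2.309 km/s.

Δv ≈ 2.31 km/s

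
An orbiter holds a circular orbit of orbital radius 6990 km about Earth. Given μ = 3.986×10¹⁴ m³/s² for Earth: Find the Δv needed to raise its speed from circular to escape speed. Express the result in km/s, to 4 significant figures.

Δv ≈ 3.128 km/s

r = 6990 km = 6.990×10⁶ m.
Circular speed v_c = √(μ/r) = 7551 m/s.
Escape speed v_esc = √(2μ/r) = √2 × v_c = 10680 m/s.
Δv = v_esc − v_c = 3128 m/s = 3.128 km/s.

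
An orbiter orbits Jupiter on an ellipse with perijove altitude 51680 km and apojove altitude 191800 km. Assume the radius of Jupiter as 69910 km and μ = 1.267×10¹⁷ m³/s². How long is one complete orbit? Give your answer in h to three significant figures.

r_p = 69910 + 51680 = 121590 km = 1.2159×10⁸ m.
r_a = 69910 + 191800 = 261710 km = 2.6171×10⁸ m.
Semi-major axis a = (r_p + r_a)/2 = (1.2159×10⁵ + 2.6171×10⁵)/2 = 1.9165×10⁵ km = 1.916×10⁸ m.
By Kepler's third law T = 2π√(a³/μ) = 2π × 7.454×10³ = 4.683×10⁴ s.
= 13.01 h.

T ≈ 13.0 h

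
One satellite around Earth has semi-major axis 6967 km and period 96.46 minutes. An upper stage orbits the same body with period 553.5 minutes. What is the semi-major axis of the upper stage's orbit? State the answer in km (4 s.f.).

a₂ ≈ 22330 km

Kepler's third law: a³ ∝ T², so a₂ = a₁ (T₂/T₁)^(2/3).
T₂/T₁ = 5.738, (T₂/T₁)^(2/3) = 3.205.
a₂ = 6967 × 3.205 = 22330 km.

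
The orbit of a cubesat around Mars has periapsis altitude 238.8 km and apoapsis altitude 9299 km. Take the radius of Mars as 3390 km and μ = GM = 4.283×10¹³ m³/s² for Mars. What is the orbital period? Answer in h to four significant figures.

T ≈ 6.215 h

r_p = 3390 + 238.8 = 3628.8 km = 3.6288×10⁶ m.
r_a = 3390 + 9299 = 12689 km = 1.2689×10⁷ m.
Semi-major axis a = (r_p + r_a)/2 = (3628.8 + 12689)/2 = 8158.9 km = 8.159×10⁶ m.
By Kepler's third law T = 2π√(a³/μ) = 2π × 3.561×10³ = 2.237×10⁴ s.
= 6.215 h.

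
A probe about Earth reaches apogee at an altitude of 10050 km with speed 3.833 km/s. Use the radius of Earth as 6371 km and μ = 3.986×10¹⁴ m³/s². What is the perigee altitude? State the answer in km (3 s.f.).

perigee altitude ≈ 755 km

r_a = 6371 + 10050 = 16421 km = 1.642×10⁷ m.
Specific energy ε = v²/2 − μ/r = -1.693×10⁷ J/kg, so a = −μ/(2ε) = 1.177×10⁷ m.
The apsides satisfy r_p + r_a = 2a, so the perigee radius is 2a − r_a = 7.126×10⁶ m = 7126.0 km.
Perigee altitude = 7126.0 − 6371 = 754.99 km.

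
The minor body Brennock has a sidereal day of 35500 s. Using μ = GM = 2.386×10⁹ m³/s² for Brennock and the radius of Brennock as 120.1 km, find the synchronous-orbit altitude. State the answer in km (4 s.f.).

h_sync ≈ 303.8 km

A synchronous orbit has period T, so by Kepler's third law a = (μT²/4π²)^(1/3).
μT²/4π² = 2.386×10⁹ × (3.550×10⁴)² / 39.48 = 7.617×10¹⁶ m³.
a = 4.239×10⁵ m = 423.89 km.
Altitude h = a − R = 423.89 − 120.1 = 303.79 km.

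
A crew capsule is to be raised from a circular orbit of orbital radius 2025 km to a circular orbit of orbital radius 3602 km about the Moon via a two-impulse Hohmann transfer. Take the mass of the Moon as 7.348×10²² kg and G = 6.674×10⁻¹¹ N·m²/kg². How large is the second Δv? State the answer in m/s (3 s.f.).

Δv ≈ 177 m/s

μ = GM = 6.674×10⁻¹¹ × 7.348×10²² = 4.904×10¹² m³/s².
r₁ = 2025 km = 2.025×10⁶ m.
r₂ = 3602 km = 3.602×10⁶ m.
Transfer ellipse a_t = (r₁ + r₂)/2 = 2.814×10⁶ m.
At r₁: circular v_c1 = √(μ/r₁) = 1556 m/s; transfer-perilune v_p = √[μ(2/r₁ − 1/a_t)] = 1761 m/s.
At r₂: circular v_c2 = √(μ/r₂) = 1167 m/s; transfer-apolune v_a = √[μ(2/r₂ − 1/a_t)] = 989.9 m/s.
Δv₂ = v_c2 − v_a = 176.9 m/s.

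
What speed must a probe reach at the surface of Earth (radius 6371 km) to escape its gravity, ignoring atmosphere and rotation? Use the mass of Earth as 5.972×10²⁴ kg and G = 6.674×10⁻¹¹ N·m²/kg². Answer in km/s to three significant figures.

μ = GM = 6.674×10⁻¹¹ × 5.972×10²⁴ = 3.986×10¹⁴ m³/s².
r = R = 6.371×10⁶ m.
Escape speed v_esc = √(2μ/r) = √(2 × 3.986×10¹⁴ / 6.371×10⁶) = √(1.251×10⁸) = 11190 m/s.
= 11.19 km/s.

v_esc ≈ 11.2 km/s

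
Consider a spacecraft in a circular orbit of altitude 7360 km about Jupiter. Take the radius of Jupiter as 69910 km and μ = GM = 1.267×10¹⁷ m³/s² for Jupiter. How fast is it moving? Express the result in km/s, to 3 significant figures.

v ≈ 40.5 km/s

r = 69910 + 7360 = 77270 km = 7.7270×10⁷ m.
For a circular orbit v = √(μ/r) = √(1.267×10¹⁷ / 7.727×10⁷) = √(1.640×10⁹) = 40490 m/s.
That is 40.49 km/s.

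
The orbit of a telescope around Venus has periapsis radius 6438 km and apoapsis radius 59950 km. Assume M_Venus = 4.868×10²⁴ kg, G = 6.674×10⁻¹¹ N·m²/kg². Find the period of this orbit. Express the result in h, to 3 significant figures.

μ = GM = 6.674×10⁻¹¹ × 4.868×10²⁴ = 3.249×10¹⁴ m³/s².
Semi-major axis a = (r_p + r_a)/2 = (6438.0 + 59950)/2 = 33194 km = 3.319×10⁷ m.
By Kepler's third law T = 2π√(a³/μ) = 2π × 1.061×10⁴ = 6.667×10⁴ s.
= 18.52 h.

T ≈ 18.5 h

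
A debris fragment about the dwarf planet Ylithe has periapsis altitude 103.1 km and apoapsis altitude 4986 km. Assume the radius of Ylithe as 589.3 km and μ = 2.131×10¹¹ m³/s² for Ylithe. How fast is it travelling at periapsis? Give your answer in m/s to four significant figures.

v ≈ 740.0 m/s

r_p = 589.3 + 103.1 = 692.40 km = 6.9240×10⁵ m.
r_a = 589.3 + 4986 = 5575.3 km = 5.5753×10⁶ m.
Semi-major axis a = (r_p + r_a)/2 = 3133.8 km = 3.134×10⁶ m.
Vis-viva: v² = μ(2/r − 1/a) = 2.131×10¹¹ × (2.889×10⁻⁶ − 3.191×10⁻⁷) = 5.475×10⁵ m²/s².
v = 740.0 m/s.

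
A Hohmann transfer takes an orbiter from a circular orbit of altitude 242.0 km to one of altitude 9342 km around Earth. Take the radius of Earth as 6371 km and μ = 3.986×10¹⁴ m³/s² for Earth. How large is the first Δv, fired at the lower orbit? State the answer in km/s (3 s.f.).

Δv ≈ 1.45 km/s

r₁ = 6371 + 242.0 = 6613.0 km = 6.6130×10⁶ m.
r₂ = 6371 + 9342 = 15713 km = 1.5713×10⁷ m.
Transfer ellipse a_t = (r₁ + r₂)/2 = 1.116×10⁷ m.
At r₁: circular v_c1 = √(μ/r₁) = 7764 m/s; transfer-perigee v_p = √[μ(2/r₁ − 1/a_t)] = 9211 m/s.
Δv₁ = v_p − v_c1 = 1447 m/s.
= 1.447 km/s.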